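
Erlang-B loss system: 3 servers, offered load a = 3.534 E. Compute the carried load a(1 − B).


B(3,3.534) = 0.405638 (Erlang-B)
Carried load = a(1 − B) = 3.534·(1 − 0.405638) = 3.534·0.594362 = 2.1005 E

Final: 2.1005 Erlangs


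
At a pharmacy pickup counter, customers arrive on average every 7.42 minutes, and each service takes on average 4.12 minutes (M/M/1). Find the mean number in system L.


λ = 60/7.42 = 8.0863 /hr
μ = 60/4.12 = 14.5631 /hr
ρ = λ/μ = 8.0863/14.5631 = 0.5553
L = ρ/(1−ρ) = 0.5553/0.4447 = 1.2485

Final: 1.2485


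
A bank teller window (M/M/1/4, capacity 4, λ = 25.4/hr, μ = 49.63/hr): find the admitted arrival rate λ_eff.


ρ = 0.5118; P_K = (1−ρ)ρ^4/(1−ρ^5) = 0.034713
λ_eff = λ(1 − P_K) = 25.4·(1 − 0.034713) = 25.4·0.965287 = 24.5183 /hr

Final: 24.5183 /hr


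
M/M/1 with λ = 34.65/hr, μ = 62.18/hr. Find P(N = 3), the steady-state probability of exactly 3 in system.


ρ = 34.65/62.18 = 0.5573
P_n = (1−ρ)·ρ^n = (1 − 0.5573)·0.5573^3 = 0.4427·0.173044 = 0.076615

Final: 0.076615


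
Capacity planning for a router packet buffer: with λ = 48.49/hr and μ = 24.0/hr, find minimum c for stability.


Stability requires cμ > λ ⇔ c > λ/μ.
λ/μ = 48.49/24.0 = 2.0204
Minimum integer c = ⌊2.0204⌋ + 1 = 3
Check: 3·24.0 = 72.00 > 48.49, while 2·24.0 = 48.00 ≤ 48.49

Final: 3 servers


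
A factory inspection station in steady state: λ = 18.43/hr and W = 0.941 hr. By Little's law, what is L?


L = λW = 18.43·0.941 = 17.3426

Final: 17.3426


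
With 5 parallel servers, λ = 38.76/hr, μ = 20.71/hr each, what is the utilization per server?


ρ = λ/(cμ) = 38.76/(5·20.71) = 38.76/103.55 = 0.3743

Final: 0.3743


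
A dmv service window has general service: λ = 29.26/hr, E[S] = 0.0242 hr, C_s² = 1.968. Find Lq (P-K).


ρ = λ·E[S] = 29.26·0.0242 = 0.7081
Lq = ρ²(1+C_s²)/(2(1−ρ)) = 0.5014·(1+1.968)/(2·0.2919)
= 0.5014·2.9680/0.5838 = 2.54898

Final: 2.54898


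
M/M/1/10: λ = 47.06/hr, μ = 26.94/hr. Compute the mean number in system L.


ρ = 47.06/26.94 = 1.7468
L = ρ[1 − (K+1)ρ^K + Kρ^(K+1)] / [(1−ρ)(1−ρ^(K+1))]
Numerator: 1.7468·(1 − 11·264.571655 + 10·462.165631) = 2991.241383
Denominator: (-0.7468)·(-461.165631) = 344.419172
L = 2991.241383/344.419172 = 8.6849

Final: 8.6849


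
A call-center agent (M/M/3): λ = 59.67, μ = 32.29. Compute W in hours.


a = 1.8479; ρ = 0.6160; P₀ = 0.137096
Lq = P₀·a^c·ρ/(c!(1−ρ)²) = 0.60228
Wq = Lq/λ = 0.60228/59.67 = 0.01009 hr
W = Wq + 1/μ = 0.01009 + 0.03097 = 0.04106 hr

Final: 0.04106 hr


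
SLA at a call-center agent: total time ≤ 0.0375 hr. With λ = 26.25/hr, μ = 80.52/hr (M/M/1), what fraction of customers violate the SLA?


W ~ Exponential(μ−λ) for M/M/1.
μ − λ = 80.52 − 26.25 = 54.2700
P(W > t) = e^{−(μ−λ)t} = e^{−2.0351} = 0.130664

Final: 0.130664


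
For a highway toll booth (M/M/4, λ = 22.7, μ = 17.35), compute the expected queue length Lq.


a = λ/μ = 1.3084; ρ = a/4 = 0.3271
P₀ = 0.268891
Lq = P₀·a^c·ρ / (c!·(1−ρ)²) = 0.268891·2.93026·0.3271/(24·0.45281)
= 0.02371

Final: 0.02371


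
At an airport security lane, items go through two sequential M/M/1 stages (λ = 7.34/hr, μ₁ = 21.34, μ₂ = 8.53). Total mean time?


Each node sees arrival rate λ = 7.34/hr (tandem ⇒ throughput preserved).
W₁ = 1/(μ₁−λ) = 1/(21.34−7.34) = 0.07143 hr
W₂ = 1/(μ₂−λ) = 1/(8.53−7.34) = 0.84034 hr
W_total = W₁ + W₂ = 0.07143 + 0.84034 = 0.91176 hr

Final: 0.91176 hr


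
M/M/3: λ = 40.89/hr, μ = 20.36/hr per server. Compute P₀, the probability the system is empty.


a = λ/μ = 40.89/20.36 = 2.0083; ρ = a/c = 0.6694
Σ_{k=0}^{2} a^k/k! (terms k=0..2) = 1.00000 + 2.00835 + 2.01673 = 5.02508
Tail: a^3/(3!(1−ρ)) = 8.10062/(6·0.3306) = 4.08441
P₀ = 1/(5.02508 + 4.08441) = 1/9.10950 = 0.109776

Final: 0.109776


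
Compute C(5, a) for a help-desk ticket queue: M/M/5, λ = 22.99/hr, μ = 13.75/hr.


a = λ/μ = 1.6720; ρ = a/5 = 0.3344
P₀ = 0.187334 (from M/M/c formula)
C(c,a) = [a^c/(c!(1−ρ))]·P₀ = [13.06716/(120·0.6656)]·0.187334
= 0.16360·0.187334 = 0.030648

Final: 0.030648


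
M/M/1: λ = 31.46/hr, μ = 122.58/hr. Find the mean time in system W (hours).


W = 1/(μ−λ) = 1/(122.58 − 31.46) = 1/91.12 = 0.01097 hr

Final: 0.01097 hr


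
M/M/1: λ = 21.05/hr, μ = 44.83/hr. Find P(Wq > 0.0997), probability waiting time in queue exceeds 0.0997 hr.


ρ = 21.05/44.83 = 0.4696
P(Wq > t) = ρ·e^{−(μ−λ)t} = 0.4696·e^{−2.3709}
= 0.4696·0.093400 = 0.043856

Final: 0.043856


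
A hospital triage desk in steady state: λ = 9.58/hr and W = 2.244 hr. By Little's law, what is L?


L = λW = 9.58·2.244 = 21.4975

Final: 21.4975


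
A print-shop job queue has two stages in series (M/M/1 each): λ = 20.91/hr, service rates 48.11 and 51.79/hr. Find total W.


Each node sees arrival rate λ = 20.91/hr (tandem ⇒ throughput preserved).
W₁ = 1/(μ₁−λ) = 1/(48.11−20.91) = 0.03676 hr
W₂ = 1/(μ₂−λ) = 1/(51.79−20.91) = 0.03238 hr
W_total = W₁ + W₂ = 0.03676 + 0.03238 = 0.06915 hr

Final: 0.06915 hr


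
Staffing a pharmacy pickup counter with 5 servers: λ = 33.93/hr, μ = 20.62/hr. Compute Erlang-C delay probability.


a = λ/μ = 1.6455; ρ = a/5 = 0.3291
P₀ = 0.192412 (from M/M/c formula)
C(c,a) = [a^c/(c!(1−ρ))]·P₀ = [12.06357/(120·0.6709)]·0.192412
= 0.14984·0.192412 = 0.028832

Final: 0.028832


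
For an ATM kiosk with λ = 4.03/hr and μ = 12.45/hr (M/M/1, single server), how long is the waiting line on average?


ρ = 4.03/12.45 = 0.3237
Lq = ρ²/(1−ρ) = 0.1048/0.6763 = 0.1549

Final: 0.1549


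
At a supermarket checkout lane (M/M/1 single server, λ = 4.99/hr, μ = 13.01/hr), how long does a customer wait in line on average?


ρ = 4.99/13.01 = 0.3836
Wq = ρ/(μ−λ) = 0.3836/(13.01 − 4.99) = 0.3836/8.02 = 0.04782 hr

Final: 0.04782 hr


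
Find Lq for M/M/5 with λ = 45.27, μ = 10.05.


a = λ/μ = 4.5045; ρ = a/5 = 0.9009
P₀ = 0.004903
Lq = P₀·a^c·ρ / (c!·(1−ρ)²) = 0.004903·1854.48004·0.9009/(120·0.009822)
= 6.94954

Final: 6.94954


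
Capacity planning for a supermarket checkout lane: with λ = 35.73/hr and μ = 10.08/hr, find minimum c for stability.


Stability requires cμ > λ ⇔ c > λ/μ.
λ/μ = 35.73/10.08 = 3.5446
Minimum integer c = ⌊3.5446⌋ + 1 = 4
Check: 4·10.08 = 40.32 > 35.73, while 3·10.08 = 30.24 ≤ 35.73

Final: 4 servers


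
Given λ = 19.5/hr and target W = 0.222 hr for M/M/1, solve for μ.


W = 1/(μ−λ) ⇒ μ − λ = 1/W = 1/0.222 = 4.5045
μ = λ + 1/W = 19.5 + 4.5045 = 24.0045 per hr

Final: 24.0045 /hr


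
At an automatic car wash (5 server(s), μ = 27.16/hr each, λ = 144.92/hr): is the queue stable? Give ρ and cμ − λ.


Total capacity cμ = 5·27.16 = 135.80/hr
ρ = λ/(cμ) = 144.92/135.80 = 1.0672
Stable ⇔ ρ < 1: NO
Spare capacity = cμ − λ = 135.80 − 144.92 = -9.12/hr

Final: ρ = 1.0672; unstable; margin = -9.12/hr


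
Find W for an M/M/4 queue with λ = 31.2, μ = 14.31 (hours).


a = 2.1803; ρ = 0.5451; P₀ = 0.106903
Lq = P₀·a^c·ρ/(c!(1−ρ)²) = 0.26510
Wq = Lq/λ = 0.26510/31.2 = 0.008497 hr
W = Wq + 1/μ = 0.008497 + 0.06988 = 0.07838 hr

Final: 0.07838 hr


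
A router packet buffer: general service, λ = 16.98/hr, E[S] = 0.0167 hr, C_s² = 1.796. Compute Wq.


ρ = λ·E[S] = 16.98·0.0167 = 0.2836
E[S²] = E[S]²(1+C_s²) = 0.0167²·(1+1.796) = 0.0007798
Wq = λ·E[S²]/(2(1−ρ)) = 16.98·0.0007798/(2·0.7164) = 0.009241 hr

Final: 0.009241 hr


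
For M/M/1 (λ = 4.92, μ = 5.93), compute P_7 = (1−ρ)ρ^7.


ρ = 4.92/5.93 = 0.8297
P_n = (1−ρ)·ρ^n = (1 − 0.8297)·0.8297^7 = 0.1703·0.270628 = 0.046093

Final: 0.046093


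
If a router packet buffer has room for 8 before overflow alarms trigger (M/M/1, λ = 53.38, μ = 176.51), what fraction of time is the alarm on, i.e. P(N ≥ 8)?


ρ = 53.38/176.51 = 0.3024
P(N ≥ n) = ρ^n = 0.3024^8 = 0.00006996

Final: 0.00006996


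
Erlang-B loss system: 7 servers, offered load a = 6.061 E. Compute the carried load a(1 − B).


B(7,6.061) = 0.189023 (Erlang-B)
Carried load = a(1 − B) = 6.061·(1 − 0.189023) = 6.061·0.810977 = 4.9153 E

Final: 4.9153 Erlangs


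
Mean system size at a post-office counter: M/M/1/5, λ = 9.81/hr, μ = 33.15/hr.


ρ = 9.81/33.15 = 0.2959
L = ρ[1 − (K+1)ρ^K + Kρ^(K+1)] / [(1−ρ)(1−ρ^(K+1))]
Numerator: 0.2959·(1 − 6·0.002269 + 5·0.0006716) = 0.292892
Denominator: (0.7041)·(0.999328) = 0.703600
L = 0.292892/0.703600 = 0.4163

Final: 0.4163


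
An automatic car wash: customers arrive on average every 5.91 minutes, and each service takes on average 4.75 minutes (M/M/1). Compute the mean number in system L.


λ = 60/5.91 = 10.1523 /hr
μ = 60/4.75 = 12.6316 /hr
ρ = λ/μ = 10.1523/12.6316 = 0.8037
L = ρ/(1−ρ) = 0.8037/0.1963 = 4.0948

Final: 4.0948


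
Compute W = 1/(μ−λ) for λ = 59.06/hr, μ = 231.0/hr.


W = 1/(μ−λ) = 1/(231.0 − 59.06) = 1/171.94 = 0.005816 hr

Final: 0.005816 hr


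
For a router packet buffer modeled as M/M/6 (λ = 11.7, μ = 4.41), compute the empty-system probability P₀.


a = λ/μ = 11.7/4.41 = 2.6531; ρ = a/c = 0.4422
Σ_{k=0}^{5} a^k/k! (terms k=0..5) = 1.00000 + 2.65306 + 3.51937 + 3.11237 + 2.06432 + 1.09536 = 13.44447
Tail: a^6/(6!(1−ρ)) = 348.72544/(720·0.5578) = 0.86827
P₀ = 1/(13.44447 + 0.86827) = 1/14.31274 = 0.069868

Final: 0.069868


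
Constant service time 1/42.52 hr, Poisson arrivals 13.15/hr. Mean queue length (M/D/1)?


ρ = 13.15/42.52 = 0.3093
M/D/1: Lq = ρ²/(2(1−ρ)) = 0.09565/(2·0.6907) = 0.06923

Final: 0.06923


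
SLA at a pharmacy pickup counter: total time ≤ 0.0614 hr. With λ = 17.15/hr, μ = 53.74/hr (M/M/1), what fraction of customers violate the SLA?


W ~ Exponential(μ−λ) for M/M/1.
μ − λ = 53.74 − 17.15 = 36.5900
P(W > t) = e^{−(μ−λ)t} = e^{−2.2466} = 0.105755

Final: 0.105755


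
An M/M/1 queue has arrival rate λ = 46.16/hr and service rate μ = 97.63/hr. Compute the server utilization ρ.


ρ = λ/μ = 46.16/97.63 = 0.4728

Final: 0.4728


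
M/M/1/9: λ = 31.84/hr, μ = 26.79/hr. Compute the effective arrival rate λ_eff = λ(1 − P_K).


ρ = 1.1885; P_K = (1−ρ)ρ^9/(1−ρ^10) = 0.192910
λ_eff = λ(1 − P_K) = 31.84·(1 − 0.192910) = 31.84·0.807090 = 25.6977 /hr

Final: 25.6977 /hr


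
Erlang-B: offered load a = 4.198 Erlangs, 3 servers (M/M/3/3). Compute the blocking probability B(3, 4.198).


B(c,a) = (a^c/c!) / Σ_{k=0}^{c} a^k/k!
a^3/3! = 12.330368
Σ terms (k=0..3): 1.00000 + 4.19800 + 8.81160 + 12.33037 = 26.339970
B = 12.330368/26.339970 = 0.468124

Final: 0.468124


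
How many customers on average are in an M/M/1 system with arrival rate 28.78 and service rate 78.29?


ρ = λ/μ = 28.78/78.29 = 0.3676
L = ρ/(1−ρ) = 0.3676/(1 − 0.3676) = 0.3676/0.6324 = 0.5813

Final: 0.5813


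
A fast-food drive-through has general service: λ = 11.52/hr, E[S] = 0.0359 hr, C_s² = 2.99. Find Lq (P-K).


ρ = λ·E[S] = 11.52·0.0359 = 0.4136
Lq = ρ²(1+C_s²)/(2(1−ρ)) = 0.1710·(1+2.99)/(2·0.5864)
= 0.1710·3.9900/1.1729 = 0.58186

Final: 0.58186


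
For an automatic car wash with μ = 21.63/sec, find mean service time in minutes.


Mean service time = 1/μ = 1/21.63 second = 0.04623 second
In minutes: 0.04623 × 0.0166667 = 0.0007705 min

Final: 0.0007705 min


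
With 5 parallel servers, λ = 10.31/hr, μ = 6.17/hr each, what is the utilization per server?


ρ = λ/(cμ) = 10.31/(5·6.17) = 10.31/30.85 = 0.3342

Final: 0.3342


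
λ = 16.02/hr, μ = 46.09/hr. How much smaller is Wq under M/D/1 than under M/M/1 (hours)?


ρ = 16.02/46.09 = 0.3476
Wq(M/M/1) = ρ/(μ−λ) = 0.3476/30.07 = 0.01156 hr
Wq(M/D/1) = ρ/(2(μ−λ)) = 0.005780 hr
Savings = 0.01156 − 0.005780 = 0.005780 hr

Final: 0.005780 hr


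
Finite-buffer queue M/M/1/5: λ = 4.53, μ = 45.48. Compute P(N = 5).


ρ = λ/μ = 4.53/45.48 = 0.09960
P_K = (1−ρ)ρ^K/(1−ρ^(K+1)) = (0.9004·0.000009804)/(1 − 0.0000009765)
= 0.000008827/0.999999 = 0.000008827

Final: 0.000008827


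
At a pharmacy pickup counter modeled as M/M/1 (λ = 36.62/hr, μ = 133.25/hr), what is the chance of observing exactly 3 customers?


ρ = 36.62/133.25 = 0.2748
P_n = (1−ρ)·ρ^n = (1 − 0.2748)·0.2748^3 = 0.7252·0.020756 = 0.015052

Final: 0.015052


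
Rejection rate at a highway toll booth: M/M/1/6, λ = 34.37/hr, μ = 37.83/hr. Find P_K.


ρ = λ/μ = 34.37/37.83 = 0.9085
P_K = (1−ρ)ρ^K/(1−ρ^(K+1)) = (0.09146·0.562418)/(1 − 0.510978)
= 0.051440/0.489022 = 0.105189

Final: 0.105189


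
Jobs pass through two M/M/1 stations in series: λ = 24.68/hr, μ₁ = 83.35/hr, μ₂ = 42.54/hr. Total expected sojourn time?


Each node sees arrival rate λ = 24.68/hr (tandem ⇒ throughput preserved).
W₁ = 1/(μ₁−λ) = 1/(83.35−24.68) = 0.01704 hr
W₂ = 1/(μ₂−λ) = 1/(42.54−24.68) = 0.05599 hr
W_total = W₁ + W₂ = 0.01704 + 0.05599 = 0.07304 hr

Final: 0.07304 hr


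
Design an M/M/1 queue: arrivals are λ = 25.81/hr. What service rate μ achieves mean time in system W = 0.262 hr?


W = 1/(μ−λ) ⇒ μ − λ = 1/W = 1/0.262 = 3.8168
μ = λ + 1/W = 25.81 + 3.8168 = 29.6268 per hr

Final: 29.6268 /hr


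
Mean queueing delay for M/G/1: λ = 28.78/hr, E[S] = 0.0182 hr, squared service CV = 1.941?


ρ = λ·E[S] = 28.78·0.0182 = 0.5238
E[S²] = E[S]²(1+C_s²) = 0.0182²·(1+1.941) = 0.0009742
Wq = λ·E[S²]/(2(1−ρ)) = 28.78·0.0009742/(2·0.4762) = 0.02944 hr

Final: 0.02944 hr


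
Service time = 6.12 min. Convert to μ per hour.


μ = 1/(service time) in consistent units.
1 hour = 60 min, so μ = 60/6.12 = 9.8039 per hour

Final: 9.8039 /hr


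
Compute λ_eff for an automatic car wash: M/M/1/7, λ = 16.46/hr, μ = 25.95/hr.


ρ = 0.6343; P_K = (1−ρ)ρ^7/(1−ρ^8) = 0.015513
λ_eff = λ(1 − P_K) = 16.46·(1 − 0.015513) = 16.46·0.984487 = 16.2046 /hr

Final: 16.2046 /hr


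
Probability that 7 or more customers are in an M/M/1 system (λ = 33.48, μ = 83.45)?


ρ = 33.48/83.45 = 0.4012
P(N ≥ n) = ρ^n = 0.4012^7 = 0.001673

Final: 0.001673


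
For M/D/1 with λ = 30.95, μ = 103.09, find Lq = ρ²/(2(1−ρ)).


ρ = 30.95/103.09 = 0.3002
M/D/1: Lq = ρ²/(2(1−ρ)) = 0.09013/(2·0.6998) = 0.06440

Final: 0.06440


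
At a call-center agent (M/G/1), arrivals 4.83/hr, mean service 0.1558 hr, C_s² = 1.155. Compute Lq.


ρ = λ·E[S] = 4.83·0.1558 = 0.7525
Lq = ρ²(1+C_s²)/(2(1−ρ)) = 0.5663·(1+1.155)/(2·0.2475)
= 0.5663·2.1550/0.4950 = 2.46545

Final: 2.46545


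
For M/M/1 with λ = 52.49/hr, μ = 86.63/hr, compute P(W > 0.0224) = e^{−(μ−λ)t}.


W ~ Exponential(μ−λ) for M/M/1.
μ − λ = 86.63 − 52.49 = 34.1400
P(W > t) = e^{−(μ−λ)t} = e^{−0.7647} = 0.465457

Final: 0.465457


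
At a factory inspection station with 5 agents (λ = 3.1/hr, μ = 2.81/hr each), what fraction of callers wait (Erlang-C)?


a = λ/μ = 1.1032; ρ = a/5 = 0.2206
P₀ = 0.331708 (from M/M/c formula)
C(c,a) = [a^c/(c!(1−ρ))]·P₀ = [1.63409/(120·0.7794)]·0.331708
= 0.01747·0.331708 = 0.005796

Final: 0.005796


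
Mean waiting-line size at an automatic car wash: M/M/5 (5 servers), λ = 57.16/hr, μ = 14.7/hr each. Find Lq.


a = λ/μ = 3.8884; ρ = a/5 = 0.7777
P₀ = 0.015362
Lq = P₀·a^c·ρ / (c!·(1−ρ)²) = 0.015362·888.94405·0.7777/(120·0.04942)
= 1.79071

Final: 1.79071


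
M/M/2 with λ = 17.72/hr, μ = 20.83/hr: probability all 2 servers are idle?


a = λ/μ = 17.72/20.83 = 0.8507; ρ = a/c = 0.4253
Σ_{k=0}^{1} a^k/k! (terms k=0..1) = 1.00000 + 0.85070 = 1.85070
Tail: a^2/(2!(1−ρ)) = 0.72368/(2·0.5747) = 0.62967
P₀ = 1/(1.85070 + 0.62967) = 1/2.48037 = 0.403166

Final: 0.403166


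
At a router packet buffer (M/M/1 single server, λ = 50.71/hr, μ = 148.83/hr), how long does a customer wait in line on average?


ρ = 50.71/148.83 = 0.3407
Wq = ρ/(μ−λ) = 0.3407/(148.83 − 50.71) = 0.3407/98.12 = 0.003473 hr

Final: 0.003473 hr


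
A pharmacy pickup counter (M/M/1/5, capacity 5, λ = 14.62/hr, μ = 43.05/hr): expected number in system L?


ρ = 14.62/43.05 = 0.3396
L = ρ[1 − (K+1)ρ^K + Kρ^(K+1)] / [(1−ρ)(1−ρ^(K+1))]
Numerator: 0.3396·(1 − 6·0.004517 + 5·0.001534) = 0.333006
Denominator: (0.6604)·(0.998466) = 0.659382
L = 0.333006/0.659382 = 0.5050

Final: 0.5050


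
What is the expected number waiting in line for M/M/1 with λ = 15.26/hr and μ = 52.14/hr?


ρ = 15.26/52.14 = 0.2927
Lq = ρ²/(1−ρ) = 0.08566/0.7073 = 0.1211

Final: 0.1211


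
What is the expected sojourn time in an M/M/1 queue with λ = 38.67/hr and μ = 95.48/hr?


W = 1/(μ−λ) = 1/(95.48 − 38.67) = 1/56.81 = 0.01760 hr

Final: 0.01760 hr


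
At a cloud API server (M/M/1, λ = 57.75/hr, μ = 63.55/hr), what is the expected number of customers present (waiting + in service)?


ρ = λ/μ = 57.75/63.55 = 0.9087
L = ρ/(1−ρ) = 0.9087/(1 − 0.9087) = 0.9087/0.09127 = 9.9569

Final: 9.9569


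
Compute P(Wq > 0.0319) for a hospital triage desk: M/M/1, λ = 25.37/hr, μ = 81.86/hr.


ρ = 25.37/81.86 = 0.3099
P(Wq > t) = ρ·e^{−(μ−λ)t} = 0.3099·e^{−1.8020}
= 0.3099·0.164964 = 0.051125

Final: 0.051125


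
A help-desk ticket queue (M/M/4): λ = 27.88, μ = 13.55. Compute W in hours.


a = 2.0576; ρ = 0.5144; P₀ = 0.122489
Lq = P₀·a^c·ρ/(c!(1−ρ)²) = 0.19954
Wq = Lq/λ = 0.19954/27.88 = 0.007157 hr
W = Wq + 1/μ = 0.007157 + 0.07380 = 0.08096 hr

Final: 0.08096 hr


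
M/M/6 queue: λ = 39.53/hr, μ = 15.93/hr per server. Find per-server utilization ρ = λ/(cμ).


ρ = λ/(cμ) = 39.53/(6·15.93) = 39.53/95.58 = 0.4136

Final: 0.4136


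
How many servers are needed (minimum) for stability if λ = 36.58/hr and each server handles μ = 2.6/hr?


Stability requires cμ > λ ⇔ c > λ/μ.
λ/μ = 36.58/2.6 = 14.0692
Minimum integer c = ⌊14.0692⌋ + 1 = 15
Check: 15·2.6 = 39.00 > 36.58, while 14·2.6 = 36.40 ≤ 36.58

Final: 15 servers


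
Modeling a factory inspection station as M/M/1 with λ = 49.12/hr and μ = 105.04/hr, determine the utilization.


ρ = λ/μ = 49.12/105.04 = 0.4676

Final: 0.4676


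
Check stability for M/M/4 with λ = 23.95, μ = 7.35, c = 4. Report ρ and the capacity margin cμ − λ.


Total capacity cμ = 4·7.35 = 29.40/hr
ρ = λ/(cμ) = 23.95/29.40 = 0.8146
Stable ⇔ ρ < 1: YES
Spare capacity = cμ − λ = 29.40 − 23.95 = 5.45/hr

Final: ρ = 0.8146; stable; margin = 5.45/hr


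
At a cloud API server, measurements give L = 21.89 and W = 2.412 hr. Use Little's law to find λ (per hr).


λ = L/W = 21.89/2.412 = 9.0755 /hr

Final: 9.0755 /hr


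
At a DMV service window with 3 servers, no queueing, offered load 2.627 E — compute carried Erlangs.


B(3,2.627) = 0.299189 (Erlang-B)
Carried load = a(1 − B) = 2.627·(1 − 0.299189) = 2.627·0.700811 = 1.8410 E

Final: 1.8410 Erlangs


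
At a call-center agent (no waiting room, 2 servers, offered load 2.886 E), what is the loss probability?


B(c,a) = (a^c/c!) / Σ_{k=0}^{c} a^k/k!
a^2/2! = 4.164498
Σ terms (k=0..2): 1.00000 + 2.88600 + 4.16450 = 8.050498
B = 4.164498/8.050498 = 0.517297

Final: 0.517297


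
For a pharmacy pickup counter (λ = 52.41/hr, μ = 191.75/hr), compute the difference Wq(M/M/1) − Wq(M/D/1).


ρ = 52.41/191.75 = 0.2733
Wq(M/M/1) = ρ/(μ−λ) = 0.2733/139.34 = 0.001962 hr
Wq(M/D/1) = ρ/(2(μ−λ)) = 0.0009808 hr
Savings = 0.001962 − 0.0009808 = 0.0009808 hr

Final: 0.0009808 hr


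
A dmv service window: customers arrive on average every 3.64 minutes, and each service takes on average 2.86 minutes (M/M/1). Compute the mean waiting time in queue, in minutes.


λ = 60/3.64 = 16.4835 /hr
μ = 60/2.86 = 20.9790 /hr
ρ = λ/μ = 16.4835/20.9790 = 0.7857
Wq = ρ/(μ−λ) = 0.7857/(20.9790−16.4835) = 0.17478 hr
In minutes: 0.17478·60 = 10.487 min

Final: 10.487 min


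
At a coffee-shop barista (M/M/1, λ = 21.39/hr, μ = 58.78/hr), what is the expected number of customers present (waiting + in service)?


ρ = λ/μ = 21.39/58.78 = 0.3639
L = ρ/(1−ρ) = 0.3639/(1 − 0.3639) = 0.3639/0.6361 = 0.5721

Final: 0.5721


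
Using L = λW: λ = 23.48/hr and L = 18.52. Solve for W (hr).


W = L/λ = 18.52/23.48 = 0.7888 hr

Final: 0.7888 hr


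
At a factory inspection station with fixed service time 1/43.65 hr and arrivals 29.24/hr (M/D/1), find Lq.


ρ = 29.24/43.65 = 0.6699
M/D/1: Lq = ρ²/(2(1−ρ)) = 0.4487/(2·0.3301) = 0.67964

Final: 0.67964


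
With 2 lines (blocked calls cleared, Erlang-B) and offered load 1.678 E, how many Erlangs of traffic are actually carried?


B(2,1.678) = 0.344566 (Erlang-B)
Carried load = a(1 − B) = 1.678·(1 − 0.344566) = 1.678·0.655434 = 1.0998 E

Final: 1.0998 Erlangs


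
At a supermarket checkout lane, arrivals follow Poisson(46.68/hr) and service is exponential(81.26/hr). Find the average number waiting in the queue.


ρ = 46.68/81.26 = 0.5745
Lq = ρ²/(1−ρ) = 0.3300/0.4255 = 0.7755

Final: 0.7755


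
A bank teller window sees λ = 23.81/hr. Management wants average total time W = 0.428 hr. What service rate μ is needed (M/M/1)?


W = 1/(μ−λ) ⇒ μ − λ = 1/W = 1/0.428 = 2.3364
μ = λ + 1/W = 23.81 + 2.3364 = 26.1464 per hr

Final: 26.1464 /hr


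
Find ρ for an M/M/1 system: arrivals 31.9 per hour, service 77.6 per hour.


ρ = λ/μ = 31.9/77.6 = 0.4111

Final: 0.4111


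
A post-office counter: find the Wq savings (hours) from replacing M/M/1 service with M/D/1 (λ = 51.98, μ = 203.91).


ρ = 51.98/203.91 = 0.2549
Wq(M/M/1) = ρ/(μ−λ) = 0.2549/151.93 = 0.001678 hr
Wq(M/D/1) = ρ/(2(μ−λ)) = 0.0008389 hr
Savings = 0.001678 − 0.0008389 = 0.0008389 hr

Final: 0.0008389 hr


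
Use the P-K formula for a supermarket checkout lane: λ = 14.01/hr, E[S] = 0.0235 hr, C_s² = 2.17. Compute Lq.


ρ = λ·E[S] = 14.01·0.0235 = 0.3292
Lq = ρ²(1+C_s²)/(2(1−ρ)) = 0.1084·(1+2.17)/(2·0.6708)
= 0.1084·3.1700/1.3415 = 0.25614

Final: 0.25614


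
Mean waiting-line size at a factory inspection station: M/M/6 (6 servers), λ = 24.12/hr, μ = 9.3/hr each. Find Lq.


a = λ/μ = 2.5935; ρ = a/6 = 0.4323
P₀ = 0.074228
Lq = P₀·a^c·ρ / (c!·(1−ρ)²) = 0.074228·304.34497·0.4323/(720·0.32233)
= 0.04208

Final: 0.04208


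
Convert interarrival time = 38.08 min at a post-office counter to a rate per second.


λ = 1/(interarrival time) in consistent units.
1 second = 0.0166667 min, so λ = 0.0166667/38.08 = 0.0004377 per second

Final: 0.0004377 /sec


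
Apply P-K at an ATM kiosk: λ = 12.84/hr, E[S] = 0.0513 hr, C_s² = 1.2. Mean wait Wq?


ρ = λ·E[S] = 12.84·0.0513 = 0.6587
E[S²] = E[S]²(1+C_s²) = 0.0513²·(1+1.2) = 0.005790
Wq = λ·E[S²]/(2(1−ρ)) = 12.84·0.005790/(2·0.3413) = 0.10890 hr

Final: 0.10890 hr


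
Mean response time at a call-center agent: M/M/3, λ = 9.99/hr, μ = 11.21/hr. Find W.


a = 0.8912; ρ = 0.2971; P₀ = 0.407155
Lq = P₀·a^c·ρ/(c!(1−ρ)²) = 0.02887
Wq = Lq/λ = 0.02887/9.99 = 0.002890 hr
W = Wq + 1/μ = 0.002890 + 0.08921 = 0.09210 hr

Final: 0.09210 hr


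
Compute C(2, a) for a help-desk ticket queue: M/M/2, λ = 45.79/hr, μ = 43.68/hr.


a = λ/μ = 1.0483; ρ = a/2 = 0.5242
P₀ = 0.312204 (from M/M/c formula)
C(c,a) = [a^c/(c!(1−ρ))]·P₀ = [1.09895/(2·0.4758)]·0.312204
= 1.15473·0.312204 = 0.360510

Final: 0.360510


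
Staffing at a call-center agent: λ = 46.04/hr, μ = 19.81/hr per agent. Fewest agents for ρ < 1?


Stability requires cμ > λ ⇔ c > λ/μ.
λ/μ = 46.04/19.81 = 2.3241
Minimum integer c = ⌊2.3241⌋ + 1 = 3
Check: 3·19.81 = 59.43 > 46.04, while 2·19.81 = 39.62 ≤ 46.04

Final: 3 servers


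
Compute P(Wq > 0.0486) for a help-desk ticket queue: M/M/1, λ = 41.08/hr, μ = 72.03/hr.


ρ = 41.08/72.03 = 0.5703
P(Wq > t) = ρ·e^{−(μ−λ)t} = 0.5703·e^{−1.5042}
= 0.5703·0.222202 = 0.126726

Final: 0.126726


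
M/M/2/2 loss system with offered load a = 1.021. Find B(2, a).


B(c,a) = (a^c/c!) / Σ_{k=0}^{c} a^k/k!
a^2/2! = 0.521220
Σ terms (k=0..2): 1.00000 + 1.02100 + 0.52122 = 2.542220
B = 0.521220/2.542220 = 0.205026

Final: 0.205026


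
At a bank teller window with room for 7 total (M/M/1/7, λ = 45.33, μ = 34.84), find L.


ρ = 45.33/34.84 = 1.3011
L = ρ[1 − (K+1)ρ^K + Kρ^(K+1)] / [(1−ρ)(1−ρ^(K+1))]
Numerator: 1.3011·(1 − 8·6.311797 + 7·8.212220) = 10.397232
Denominator: (-0.3011)·(-7.212220) = 2.171532
L = 10.397232/2.171532 = 4.7880

Final: 4.7880


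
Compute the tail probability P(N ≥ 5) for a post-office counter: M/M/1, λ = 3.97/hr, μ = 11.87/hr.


ρ = 3.97/11.87 = 0.3345
P(N ≥ n) = ρ^n = 0.3345^5 = 0.004185

Final: 0.004185


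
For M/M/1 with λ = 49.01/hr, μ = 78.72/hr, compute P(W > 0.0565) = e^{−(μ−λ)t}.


W ~ Exponential(μ−λ) for M/M/1.
μ − λ = 78.72 − 49.01 = 29.7100
P(W > t) = e^{−(μ−λ)t} = e^{−1.6786} = 0.186632

Final: 0.186632


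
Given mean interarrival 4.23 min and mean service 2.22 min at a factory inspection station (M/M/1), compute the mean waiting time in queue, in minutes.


λ = 60/4.23 = 14.1844 /hr
μ = 60/2.22 = 27.0270 /hr
ρ = λ/μ = 14.1844/27.0270 = 0.5248
Wq = ρ/(μ−λ) = 0.5248/(27.0270−14.1844) = 0.04087 hr
In minutes: 0.04087·60 = 2.452 min

Final: 2.452 min


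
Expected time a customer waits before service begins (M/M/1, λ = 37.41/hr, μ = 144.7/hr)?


ρ = 37.41/144.7 = 0.2585
Wq = ρ/(μ−λ) = 0.2585/(144.7 − 37.41) = 0.2585/107.29 = 0.002410 hr

Final: 0.002410 hr


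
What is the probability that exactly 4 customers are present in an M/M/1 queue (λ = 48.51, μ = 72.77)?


ρ = 48.51/72.77 = 0.6666
P_n = (1−ρ)·ρ^n = (1 − 0.6666)·0.6666^4 = 0.3334·0.197477 = 0.065835

Final: 0.065835


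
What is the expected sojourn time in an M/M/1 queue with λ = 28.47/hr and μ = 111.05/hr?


W = 1/(μ−λ) = 1/(111.05 − 28.47) = 1/82.58 = 0.01211 hr

Final: 0.01211 hr


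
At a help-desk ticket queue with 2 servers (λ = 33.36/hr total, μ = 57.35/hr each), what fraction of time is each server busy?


ρ = λ/(cμ) = 33.36/(2·57.35) = 33.36/114.70 = 0.2908

Final: 0.2908


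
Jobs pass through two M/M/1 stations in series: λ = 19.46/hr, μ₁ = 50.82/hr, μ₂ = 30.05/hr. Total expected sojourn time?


Each node sees arrival rate λ = 19.46/hr (tandem ⇒ throughput preserved).
W₁ = 1/(μ₁−λ) = 1/(50.82−19.46) = 0.03189 hr
W₂ = 1/(μ₂−λ) = 1/(30.05−19.46) = 0.09443 hr
W_total = W₁ + W₂ = 0.03189 + 0.09443 = 0.12632 hr

Final: 0.12632 hr


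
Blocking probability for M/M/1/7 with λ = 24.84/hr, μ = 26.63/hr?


ρ = λ/μ = 24.84/26.63 = 0.9328
P_K = (1−ρ)ρ^K/(1−ρ^(K+1)) = (0.06722·0.614417)/(1 − 0.573117)
= 0.041300/0.426883 = 0.096747

Final: 0.096747


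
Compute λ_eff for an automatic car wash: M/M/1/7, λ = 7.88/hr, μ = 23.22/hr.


ρ = 0.3394; P_K = (1−ρ)ρ^7/(1−ρ^8) = 0.0003425
λ_eff = λ(1 − P_K) = 7.88·(1 − 0.0003425) = 7.88·0.999657 = 7.8773 /hr

Final: 7.8773 /hr


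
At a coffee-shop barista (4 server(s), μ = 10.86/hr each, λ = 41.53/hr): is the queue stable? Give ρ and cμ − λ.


Total capacity cμ = 4·10.86 = 43.44/hr
ρ = λ/(cμ) = 41.53/43.44 = 0.9560
Stable ⇔ ρ < 1: YES
Spare capacity = cμ − λ = 43.44 − 41.53 = 1.91/hr

Final: ρ = 0.9560; stable; margin = 1.91/hr


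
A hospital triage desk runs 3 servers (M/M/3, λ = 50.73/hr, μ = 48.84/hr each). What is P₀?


a = λ/μ = 50.73/48.84 = 1.0387; ρ = a/c = 0.3462
Σ_{k=0}^{2} a^k/k! (terms k=0..2) = 1.00000 + 1.03870 + 0.53945 = 2.57814
Tail: a^3/(3!(1−ρ)) = 1.12064/(6·0.6538) = 0.28569
P₀ = 1/(2.57814 + 0.28569) = 1/2.86383 = 0.349182

Final: 0.349182


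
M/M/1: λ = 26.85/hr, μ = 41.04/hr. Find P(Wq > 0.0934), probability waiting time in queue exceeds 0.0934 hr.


ρ = 26.85/41.04 = 0.6542
P(Wq > t) = ρ·e^{−(μ−λ)t} = 0.6542·e^{−1.3253}
= 0.6542·0.265711 = 0.173839

Final: 0.173839


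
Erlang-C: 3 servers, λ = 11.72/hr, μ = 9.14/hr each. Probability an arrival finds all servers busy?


a = λ/μ = 1.2823; ρ = a/3 = 0.4274
P₀ = 0.268955 (from M/M/c formula)
C(c,a) = [a^c/(c!(1−ρ))]·P₀ = [2.10836/(6·0.5726)]·0.268955
= 0.61371·0.268955 = 0.165059

Final: 0.165059


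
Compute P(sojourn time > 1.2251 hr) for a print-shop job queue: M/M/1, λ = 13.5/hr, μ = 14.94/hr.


W ~ Exponential(μ−λ) for M/M/1.
μ − λ = 14.94 − 13.5 = 1.4400
P(W > t) = e^{−(μ−λ)t} = e^{−1.7641} = 0.171333

Final: 0.171333


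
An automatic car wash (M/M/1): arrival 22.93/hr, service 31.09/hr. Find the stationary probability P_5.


ρ = 22.93/31.09 = 0.7375
P_n = (1−ρ)·ρ^n = (1 − 0.7375)·0.7375^5 = 0.2625·0.218231 = 0.057278

Final: 0.057278


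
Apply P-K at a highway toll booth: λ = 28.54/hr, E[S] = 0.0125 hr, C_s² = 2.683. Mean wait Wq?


ρ = λ·E[S] = 28.54·0.0125 = 0.3568
E[S²] = E[S]²(1+C_s²) = 0.0125²·(1+2.683) = 0.0005755
Wq = λ·E[S²]/(2(1−ρ)) = 28.54·0.0005755/(2·0.6432) = 0.01277 hr

Final: 0.01277 hr


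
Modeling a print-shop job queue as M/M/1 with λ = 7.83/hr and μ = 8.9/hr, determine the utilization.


ρ = λ/μ = 7.83/8.9 = 0.8798

Final: 0.8798


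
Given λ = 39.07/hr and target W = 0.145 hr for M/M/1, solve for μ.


W = 1/(μ−λ) ⇒ μ − λ = 1/W = 1/0.145 = 6.8966
μ = λ + 1/W = 39.07 + 6.8966 = 45.9666 per hr

Final: 45.9666 /hr


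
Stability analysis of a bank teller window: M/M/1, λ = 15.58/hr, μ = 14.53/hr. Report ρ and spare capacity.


Total capacity cμ = 1·14.53 = 14.53/hr
ρ = λ/(cμ) = 15.58/14.53 = 1.0723
Stable ⇔ ρ < 1: NO
Spare capacity = cμ − λ = 14.53 − 15.58 = -1.05/hr

Final: ρ = 1.0723; unstable; margin = -1.05/hr


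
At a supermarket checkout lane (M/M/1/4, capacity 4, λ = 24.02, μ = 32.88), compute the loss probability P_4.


ρ = λ/μ = 24.02/32.88 = 0.7305
P_K = (1−ρ)ρ^K/(1−ρ^(K+1)) = (0.2695·0.284816)/(1 − 0.208068)
= 0.076748/0.791932 = 0.096912

Final: 0.096912


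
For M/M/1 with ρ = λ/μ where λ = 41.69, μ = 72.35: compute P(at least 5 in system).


ρ = 41.69/72.35 = 0.5762
P(N ≥ n) = ρ^n = 0.5762^5 = 0.063528

Final: 0.063528


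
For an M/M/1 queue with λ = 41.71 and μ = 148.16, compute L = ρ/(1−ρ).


ρ = λ/μ = 41.71/148.16 = 0.2815
L = ρ/(1−ρ) = 0.2815/(1 − 0.2815) = 0.2815/0.7185 = 0.3918

Final: 0.3918


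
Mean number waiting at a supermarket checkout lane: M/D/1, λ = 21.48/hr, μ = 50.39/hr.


ρ = 21.48/50.39 = 0.4263
M/D/1: Lq = ρ²/(2(1−ρ)) = 0.1817/(2·0.5737) = 0.15836

Final: 0.15836


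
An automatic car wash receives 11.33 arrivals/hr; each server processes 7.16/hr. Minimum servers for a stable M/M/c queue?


Stability requires cμ > λ ⇔ c > λ/μ.
λ/μ = 11.33/7.16 = 1.5824
Minimum integer c = ⌊1.5824⌋ + 1 = 2
Check: 2·7.16 = 14.32 > 11.33, while 1·7.16 = 7.16 ≤ 11.33

Final: 2 servers


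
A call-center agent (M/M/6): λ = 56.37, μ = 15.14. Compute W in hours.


a = 3.7232; ρ = 0.6205; P₀ = 0.022739
Lq = P₀·a^c·ρ/(c!(1−ρ)²) = 0.36259
Wq = Lq/λ = 0.36259/56.37 = 0.006432 hr
W = Wq + 1/μ = 0.006432 + 0.06605 = 0.07248 hr

Final: 0.07248 hr


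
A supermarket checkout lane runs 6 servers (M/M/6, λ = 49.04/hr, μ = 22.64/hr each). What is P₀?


a = λ/μ = 49.04/22.64 = 2.1661; ρ = a/c = 0.3610
Σ_{k=0}^{5} a^k/k! (terms k=0..5) = 1.00000 + 2.16608 + 2.34595 + 1.69383 + 0.91724 + 0.39736 = 8.52047
Tail: a^6/(6!(1−ρ)) = 103.28666/(720·0.6390) = 0.22450
P₀ = 1/(8.52047 + 0.22450) = 1/8.74497 = 0.114351

Final: 0.114351


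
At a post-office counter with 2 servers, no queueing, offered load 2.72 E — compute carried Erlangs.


B(2,2.72) = 0.498598 (Erlang-B)
Carried load = a(1 − B) = 2.72·(1 − 0.498598) = 2.72·0.501402 = 1.3638 E

Final: 1.3638 Erlangs


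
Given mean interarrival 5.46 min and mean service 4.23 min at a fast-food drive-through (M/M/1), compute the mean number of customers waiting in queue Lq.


λ = 60/5.46 = 10.9890 /hr
μ = 60/4.23 = 14.1844 /hr
ρ = λ/μ = 10.9890/14.1844 = 0.7747
Lq = ρ²/(1−ρ) = 0.6002/0.2253 = 2.6643

Final: 2.6643


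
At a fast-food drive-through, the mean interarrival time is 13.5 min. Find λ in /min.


λ = 1/(interarrival time) in consistent units.
1 minute = 1 min, so λ = 1/13.5 = 0.07407 per minute

Final: 0.07407 /min


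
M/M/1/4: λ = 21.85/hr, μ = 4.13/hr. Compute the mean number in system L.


ρ = 21.85/4.13 = 5.2906
L = ρ[1 − (K+1)ρ^K + Kρ^(K+1)] / [(1−ρ)(1−ρ^(K+1))]
Numerator: 5.2906·(1 − 5·783.439670 + 4·4144.832153) = 66995.011186
Denominator: (-4.2906)·(-4143.832153) = 17779.347638
L = 66995.011186/17779.347638 = 3.7681

Final: 3.7681


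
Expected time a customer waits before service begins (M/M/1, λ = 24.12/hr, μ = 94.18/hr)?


ρ = 24.12/94.18 = 0.2561
Wq = ρ/(μ−λ) = 0.2561/(94.18 − 24.12) = 0.2561/70.06 = 0.003656 hr

Final: 0.003656 hr


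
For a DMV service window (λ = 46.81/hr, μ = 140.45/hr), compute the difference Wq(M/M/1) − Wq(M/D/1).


ρ = 46.81/140.45 = 0.3333
Wq(M/M/1) = ρ/(μ−λ) = 0.3333/93.64 = 0.003559 hr
Wq(M/D/1) = ρ/(2(μ−λ)) = 0.001780 hr
Savings = 0.003559 − 0.001780 = 0.001780 hr

Final: 0.001780 hr


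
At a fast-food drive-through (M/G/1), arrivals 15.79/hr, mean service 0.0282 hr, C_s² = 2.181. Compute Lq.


ρ = λ·E[S] = 15.79·0.0282 = 0.4453
Lq = ρ²(1+C_s²)/(2(1−ρ)) = 0.1983·(1+2.181)/(2·0.5547)
= 0.1983·3.1810/1.1094 = 0.56849

Final: 0.56849


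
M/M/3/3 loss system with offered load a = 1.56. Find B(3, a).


B(c,a) = (a^c/c!) / Σ_{k=0}^{c} a^k/k!
a^3/3! = 0.632736
Σ terms (k=0..3): 1.00000 + 1.56000 + 1.21680 + 0.63274 = 4.409536
B = 0.632736/4.409536 = 0.143493

Final: 0.143493


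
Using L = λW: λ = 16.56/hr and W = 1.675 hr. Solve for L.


L = λW = 16.56·1.675 = 27.7380

Final: 27.7380


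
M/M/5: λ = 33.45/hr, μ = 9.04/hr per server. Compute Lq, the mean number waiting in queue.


a = λ/μ = 3.7002; ρ = a/5 = 0.7400
P₀ = 0.019985
Lq = P₀·a^c·ρ / (c!·(1−ρ)²) = 0.019985·693.64691·0.7400/(120·0.06758)
= 1.26511

Final: 1.26511


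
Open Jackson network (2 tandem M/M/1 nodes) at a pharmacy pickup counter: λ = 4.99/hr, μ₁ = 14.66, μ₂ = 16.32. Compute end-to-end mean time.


Each node sees arrival rate λ = 4.99/hr (tandem ⇒ throughput preserved).
W₁ = 1/(μ₁−λ) = 1/(14.66−4.99) = 0.10341 hr
W₂ = 1/(μ₂−λ) = 1/(16.32−4.99) = 0.08826 hr
W_total = W₁ + W₂ = 0.10341 + 0.08826 = 0.19167 hr

Final: 0.19167 hr


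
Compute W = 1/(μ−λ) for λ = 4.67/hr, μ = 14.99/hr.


W = 1/(μ−λ) = 1/(14.99 − 4.67) = 1/10.32 = 0.09690 hr

Final: 0.09690 hr


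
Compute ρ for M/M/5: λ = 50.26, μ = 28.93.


ρ = λ/(cμ) = 50.26/(5·28.93) = 50.26/144.65 = 0.3475

Final: 0.3475


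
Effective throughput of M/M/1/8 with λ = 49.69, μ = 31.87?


ρ = 1.5591; P_K = (1−ρ)ρ^8/(1−ρ^9) = 0.365333
λ_eff = λ(1 − P_K) = 49.69·(1 − 0.365333) = 49.69·0.634667 = 31.5366 /hr

Final: 31.5366 /hr


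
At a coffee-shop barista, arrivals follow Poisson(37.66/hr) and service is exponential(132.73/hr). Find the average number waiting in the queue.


ρ = 37.66/132.73 = 0.2837
Lq = ρ²/(1−ρ) = 0.08050/0.7163 = 0.1124

Final: 0.1124


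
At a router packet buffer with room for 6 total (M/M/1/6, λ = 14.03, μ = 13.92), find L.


ρ = 14.03/13.92 = 1.0079
L = ρ[1 − (K+1)ρ^K + Kρ^(K+1)] / [(1−ρ)(1−ρ^(K+1))]
Numerator: 1.0079·(1 − 7·1.048360 + 6·1.056645) = 0.001357
Denominator: (-0.007902)·(-0.056645) = 0.0004476
L = 0.001357/0.0004476 = 3.0315

Final: 3.0315


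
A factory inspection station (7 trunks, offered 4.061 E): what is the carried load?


B(7,4.061) = 0.065891 (Erlang-B)
Carried load = a(1 − B) = 4.061·(1 − 0.065891) = 4.061·0.934109 = 3.7934 E

Final: 3.7934 Erlangs


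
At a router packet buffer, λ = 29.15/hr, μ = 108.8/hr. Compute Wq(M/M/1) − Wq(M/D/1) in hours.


ρ = 29.15/108.8 = 0.2679
Wq(M/M/1) = ρ/(μ−λ) = 0.2679/79.65 = 0.003364 hr
Wq(M/D/1) = ρ/(2(μ−λ)) = 0.001682 hr
Savings = 0.003364 − 0.001682 = 0.001682 hr

Final: 0.001682 hr


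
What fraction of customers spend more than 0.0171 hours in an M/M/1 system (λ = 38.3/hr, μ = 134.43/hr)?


W ~ Exponential(μ−λ) for M/M/1.
μ − λ = 134.43 − 38.3 = 96.1300
P(W > t) = e^{−(μ−λ)t} = e^{−1.6438} = 0.193240

Final: 0.193240


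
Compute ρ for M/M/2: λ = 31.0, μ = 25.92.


ρ = λ/(cμ) = 31.0/(2·25.92) = 31.0/51.84 = 0.5980

Final: 0.5980


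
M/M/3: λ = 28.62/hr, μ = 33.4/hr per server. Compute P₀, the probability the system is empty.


a = λ/μ = 28.62/33.4 = 0.8569; ρ = a/c = 0.2856
Σ_{k=0}^{2} a^k/k! (terms k=0..2) = 1.00000 + 0.85689 + 0.36713 = 2.22401
Tail: a^3/(3!(1−ρ)) = 0.62917/(6·0.7144) = 0.14679
P₀ = 1/(2.22401 + 0.14679) = 1/2.37080 = 0.421798

Final: 0.421798


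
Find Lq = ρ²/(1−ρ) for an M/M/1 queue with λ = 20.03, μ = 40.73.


ρ = 20.03/40.73 = 0.4918
Lq = ρ²/(1−ρ) = 0.2418/0.5082 = 0.4759

Final: 0.4759


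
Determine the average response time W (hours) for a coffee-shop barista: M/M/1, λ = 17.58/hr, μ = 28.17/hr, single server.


W = 1/(μ−λ) = 1/(28.17 − 17.58) = 1/10.59 = 0.09443 hr

Final: 0.09443 hr


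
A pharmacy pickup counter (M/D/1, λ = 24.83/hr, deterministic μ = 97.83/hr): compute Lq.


ρ = 24.83/97.83 = 0.2538
M/D/1: Lq = ρ²/(2(1−ρ)) = 0.06442/(2·0.7462) = 0.04316

Final: 0.04316


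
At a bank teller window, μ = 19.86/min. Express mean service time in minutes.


Mean service time = 1/μ = 1/19.86 minute = 0.05035 minute
In minutes: 0.05035 × 1 = 0.05035 min

Final: 0.05035 min


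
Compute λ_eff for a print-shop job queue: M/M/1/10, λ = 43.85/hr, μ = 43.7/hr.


ρ = 1.0034; P_K = (1−ρ)ρ^10/(1−ρ^11) = 0.092475
λ_eff = λ(1 − P_K) = 43.85·(1 − 0.092475) = 43.85·0.907525 = 39.7950 /hr

Final: 39.7950 /hr


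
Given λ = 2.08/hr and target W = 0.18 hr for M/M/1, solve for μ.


W = 1/(μ−λ) ⇒ μ − λ = 1/W = 1/0.18 = 5.5556
μ = λ + 1/W = 2.08 + 5.5556 = 7.6356 per hr

Final: 7.6356 /hr


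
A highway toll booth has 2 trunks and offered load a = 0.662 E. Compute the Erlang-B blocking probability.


B(c,a) = (a^c/c!) / Σ_{k=0}^{c} a^k/k!
a^2/2! = 0.219122
Σ terms (k=0..2): 1.00000 + 0.66200 + 0.21912 = 1.881122
B = 0.219122/1.881122 = 0.116485

Final: 0.116485


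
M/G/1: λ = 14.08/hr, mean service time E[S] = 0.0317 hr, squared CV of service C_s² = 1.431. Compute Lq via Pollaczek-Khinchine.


ρ = λ·E[S] = 14.08·0.0317 = 0.4463
Lq = ρ²(1+C_s²)/(2(1−ρ)) = 0.1992·(1+1.431)/(2·0.5537)
= 0.1992·2.4310/1.1073 = 0.43735

Final: 0.43735


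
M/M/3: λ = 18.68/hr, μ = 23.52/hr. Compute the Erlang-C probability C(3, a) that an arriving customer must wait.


a = λ/μ = 0.7942; ρ = a/3 = 0.2647
P₀ = 0.449808 (from M/M/c formula)
C(c,a) = [a^c/(c!(1−ρ))]·P₀ = [0.50098/(6·0.7353)]·0.449808
= 0.11356·0.449808 = 0.051080

Final: 0.051080


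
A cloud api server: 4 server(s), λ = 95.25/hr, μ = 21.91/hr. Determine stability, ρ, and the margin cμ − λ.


Total capacity cμ = 4·21.91 = 87.64/hr
ρ = λ/(cμ) = 95.25/87.64 = 1.0868
Stable ⇔ ρ < 1: NO
Spare capacity = cμ − λ = 87.64 − 95.25 = -7.61/hr

Final: ρ = 1.0868; unstable; margin = -7.61/hr
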